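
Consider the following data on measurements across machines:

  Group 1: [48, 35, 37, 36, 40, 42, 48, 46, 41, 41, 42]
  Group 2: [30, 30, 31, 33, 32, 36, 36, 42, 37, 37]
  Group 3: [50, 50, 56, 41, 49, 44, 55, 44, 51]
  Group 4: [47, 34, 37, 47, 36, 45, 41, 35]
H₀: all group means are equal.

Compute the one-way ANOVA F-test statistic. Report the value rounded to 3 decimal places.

test statistic = 15.152

Group means [41.45, 34.40, 48.89, 40.25], grand mean 41.105
SSB = Σnᵢ(x̄ᵢ−x̄)² = 1002.063; SSW = ΣΣ(x−x̄ᵢ)² = 749.516
MSB = 1002.063/3 = 334.0209; MSW = 749.516/34 = 22.0446
F = MSB/MSW = 15.1521
df = (3, 34)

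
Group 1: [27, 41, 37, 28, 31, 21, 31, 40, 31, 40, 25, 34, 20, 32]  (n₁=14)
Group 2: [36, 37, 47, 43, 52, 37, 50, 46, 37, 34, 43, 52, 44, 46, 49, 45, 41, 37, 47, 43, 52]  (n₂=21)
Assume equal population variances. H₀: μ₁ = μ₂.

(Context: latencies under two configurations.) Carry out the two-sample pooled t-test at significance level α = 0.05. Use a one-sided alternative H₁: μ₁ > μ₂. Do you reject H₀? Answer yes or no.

x̄₁=31.286, s₁=6.730, n₁=14
x̄₂=43.714, s₂=5.702, n₂=21
s_p² = [13·6.730² + 20·5.702²]/33 = 37.5498
SE = √(s_p²·(1/14+1/21)) = 2.1143
t = (31.286−43.714)/2.1143 = -5.8784
df = 33
p-value (one-sided, H₁ greater) = 1.00000
At α=0.05: p ≥ α → fail to reject H₀

reject H₀: no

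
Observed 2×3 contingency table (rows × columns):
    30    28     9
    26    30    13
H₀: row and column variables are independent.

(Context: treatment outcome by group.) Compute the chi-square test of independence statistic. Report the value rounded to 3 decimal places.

Row totals [67, 69], col totals [56, 58, 22], n=136
χ² = (30−27.59)²/27.59 + (28−28.57)²/28.57 + (9−10.84)²/10.84 + (26−28.41)²/28.41 + (30−29.43)²/29.43 + (13−11.16)²/11.16 = 1.0528
df = 2

test statistic = 1.053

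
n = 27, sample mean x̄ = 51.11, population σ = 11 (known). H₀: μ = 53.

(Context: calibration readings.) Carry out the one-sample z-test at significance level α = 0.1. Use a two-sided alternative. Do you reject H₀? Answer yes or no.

reject H₀: no

SE = σ/√n = 11/√27 = 2.1170
z = (x̄−μ₀)/SE = (51.11−53)/2.1170 = -0.8928
p-value (two-sided) = 0.37197
At α=0.1: p ≥ α → fail to reject H₀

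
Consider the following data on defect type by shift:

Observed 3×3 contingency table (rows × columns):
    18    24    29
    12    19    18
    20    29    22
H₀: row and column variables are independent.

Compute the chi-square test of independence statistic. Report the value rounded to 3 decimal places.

Row totals [71, 49, 71], col totals [50, 72, 69], n=191
χ² = (18−18.59)²/18.59 + (24−26.76)²/26.76 + (29−25.65)²/25.65 + (12−12.83)²/12.83 + (19−18.47)²/18.47 + (18−17.70)²/17.70 + (20−18.59)²/18.59 + (29−26.76)²/26.76 + (22−25.65)²/25.65 = 1.6287
df = 4

test statistic = 1.629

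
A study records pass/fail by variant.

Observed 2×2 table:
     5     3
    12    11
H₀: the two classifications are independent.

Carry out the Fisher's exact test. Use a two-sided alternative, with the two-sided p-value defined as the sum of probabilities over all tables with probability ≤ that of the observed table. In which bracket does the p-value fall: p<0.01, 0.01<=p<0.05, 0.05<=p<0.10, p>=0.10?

p-value bracket: p>=0.10

Margins: r₁=8, r₂=23, c₁=17, c₂=14, n=31
p_obs = C(8,5)·C(23,12)/C(31,17); sum pmf over tables with pmf ≤ p_obs
p-value (two-sided) = 0.69800
→ bracket: p>=0.10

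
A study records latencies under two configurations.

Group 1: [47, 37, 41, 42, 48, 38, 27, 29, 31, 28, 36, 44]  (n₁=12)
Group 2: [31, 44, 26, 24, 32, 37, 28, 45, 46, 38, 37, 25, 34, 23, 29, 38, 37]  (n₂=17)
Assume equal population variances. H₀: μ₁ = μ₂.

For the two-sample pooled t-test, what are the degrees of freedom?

degrees of freedom = 27

df = n₁ + n₂ − 2 = 12 + 17 − 2 = 27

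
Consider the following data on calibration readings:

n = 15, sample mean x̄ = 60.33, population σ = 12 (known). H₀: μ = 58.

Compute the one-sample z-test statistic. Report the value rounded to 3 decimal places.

SE = σ/√n = 12/√15 = 3.0984
z = (x̄−μ₀)/SE = (60.33−58)/3.0984 = 0.7520

test statistic = 0.752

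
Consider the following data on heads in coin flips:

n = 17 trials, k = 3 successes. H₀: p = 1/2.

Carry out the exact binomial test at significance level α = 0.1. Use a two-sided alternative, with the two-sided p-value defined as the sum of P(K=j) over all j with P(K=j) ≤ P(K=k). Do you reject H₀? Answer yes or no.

reject H₀: yes

Exact binomial: n=17, k=3, p₀=1/2=0.5000
P(X=j) = C(n,j)·p₀^j·(1−p₀)^(n−j); p = Σ P(X=j) over j with P(X=j) ≤ P(X=3)
p-value (two-sided) = 0.01273
At α=0.1: p < α → reject H₀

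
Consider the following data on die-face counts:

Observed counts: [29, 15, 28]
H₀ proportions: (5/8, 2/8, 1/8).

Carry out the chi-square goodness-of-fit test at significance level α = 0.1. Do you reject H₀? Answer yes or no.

n = 72; E_i = n·p_i = [45.00, 18.00, 9.00]
χ² = (29−45.00)²/45.00 + (15−18.00)²/18.00 + (28−9.00)²/9.00 = 46.3000
df = 2
p-value (upper-tail) = 0.00000
At α=0.1: p < α → reject H₀

reject H₀: yes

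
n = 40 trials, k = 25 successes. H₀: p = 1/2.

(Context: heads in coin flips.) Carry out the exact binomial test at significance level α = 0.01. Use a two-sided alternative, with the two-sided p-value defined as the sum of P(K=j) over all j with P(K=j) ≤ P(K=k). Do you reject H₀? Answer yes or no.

Exact binomial: n=40, k=25, p₀=1/2=0.5000
P(X=j) = C(n,j)·p₀^j·(1−p₀)^(n−j); p = Σ P(X=j) over j with P(X=j) ≤ P(X=25)
p-value (two-sided) = 0.15386
At α=0.01: p ≥ α → fail to reject H₀

reject H₀: no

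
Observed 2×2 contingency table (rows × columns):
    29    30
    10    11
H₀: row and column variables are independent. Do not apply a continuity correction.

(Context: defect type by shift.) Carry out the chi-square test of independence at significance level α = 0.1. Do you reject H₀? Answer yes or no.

Row totals [59, 21], col totals [39, 41], n=80
χ² = (29−28.76)²/28.76 + (30−30.24)²/30.24 + (10−10.24)²/10.24 + (11−10.76)²/10.76 = 0.0146
df = 1
p-value (upper-tail) = 0.90390
At α=0.1: p ≥ α → fail to reject H₀

reject H₀: no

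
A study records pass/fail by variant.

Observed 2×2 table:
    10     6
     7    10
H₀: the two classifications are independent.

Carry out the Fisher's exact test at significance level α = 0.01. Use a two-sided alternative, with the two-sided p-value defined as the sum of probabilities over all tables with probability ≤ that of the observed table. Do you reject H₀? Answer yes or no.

Margins: r₁=16, r₂=17, c₁=17, c₂=16, n=33
p_obs = C(16,10)·C(17,7)/C(33,17); sum pmf over tables with pmf ≤ p_obs
p-value (two-sided) = 0.30283
At α=0.01: p ≥ α → fail to reject H₀

reject H₀: no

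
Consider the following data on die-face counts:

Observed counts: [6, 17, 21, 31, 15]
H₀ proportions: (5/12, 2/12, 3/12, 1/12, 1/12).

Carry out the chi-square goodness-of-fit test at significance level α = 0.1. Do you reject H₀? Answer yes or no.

reject H₀: yes

n = 90; E_i = n·p_i = [37.50, 15.00, 22.50, 7.50, 7.50]
χ² = (6−37.50)²/37.50 + (17−15.00)²/15.00 + (21−22.50)²/22.50 + (31−7.50)²/7.50 + (15−7.50)²/7.50 = 107.9600
df = 4
p-value (upper-tail) = 0.00000
At α=0.1: p < α → reject H₀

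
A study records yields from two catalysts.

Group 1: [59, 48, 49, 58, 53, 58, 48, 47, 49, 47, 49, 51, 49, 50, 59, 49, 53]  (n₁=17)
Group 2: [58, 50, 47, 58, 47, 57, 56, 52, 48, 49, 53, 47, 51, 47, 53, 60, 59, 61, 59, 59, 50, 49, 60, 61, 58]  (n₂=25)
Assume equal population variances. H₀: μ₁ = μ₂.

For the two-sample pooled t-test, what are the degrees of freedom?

df = n₁ + n₂ − 2 = 17 + 25 − 2 = 40

degrees of freedom = 40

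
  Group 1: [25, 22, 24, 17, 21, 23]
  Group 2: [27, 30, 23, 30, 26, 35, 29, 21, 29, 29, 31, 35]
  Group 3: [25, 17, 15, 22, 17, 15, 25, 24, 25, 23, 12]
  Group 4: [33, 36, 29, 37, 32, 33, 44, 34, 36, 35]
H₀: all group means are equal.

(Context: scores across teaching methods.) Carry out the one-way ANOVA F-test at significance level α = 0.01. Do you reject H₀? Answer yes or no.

Group means [22.00, 28.75, 20.00, 34.90], grand mean 26.821
SSB = Σnᵢ(x̄ᵢ−x̄)² = 1348.594; SSW = ΣΣ(x−x̄ᵢ)² = 607.150
MSB = 1348.594/3 = 449.5312; MSW = 607.150/35 = 17.3471
F = MSB/MSW = 25.9138
df = (3, 35)
p-value (upper-tail) = 0.00000
At α=0.01: p < α → reject H₀

reject H₀: yes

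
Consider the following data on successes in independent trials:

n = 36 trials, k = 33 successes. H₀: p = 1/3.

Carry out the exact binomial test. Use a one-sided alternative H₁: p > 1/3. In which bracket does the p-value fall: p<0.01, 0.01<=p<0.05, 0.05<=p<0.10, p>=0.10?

p-value bracket: p<0.01

Exact binomial: n=36, k=33, p₀=1/3=0.3333
P(X≥33) from Σ C(n,i)·p₀^i·(1−p₀)^(n−i)
p-value (one-sided, H₁ greater) = 0.00000
→ bracket: p<0.01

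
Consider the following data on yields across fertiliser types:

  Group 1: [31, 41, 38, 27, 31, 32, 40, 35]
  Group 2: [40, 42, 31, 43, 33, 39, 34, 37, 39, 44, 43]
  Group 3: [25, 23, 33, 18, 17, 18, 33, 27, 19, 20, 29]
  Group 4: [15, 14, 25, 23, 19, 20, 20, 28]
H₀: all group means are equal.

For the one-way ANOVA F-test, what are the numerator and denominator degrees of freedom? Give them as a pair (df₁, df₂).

degrees of freedom = [3, 34]

k = 4 groups, N = 38 total
df = (k−1, N−k) = (4−1, 38−4) = (3, 34)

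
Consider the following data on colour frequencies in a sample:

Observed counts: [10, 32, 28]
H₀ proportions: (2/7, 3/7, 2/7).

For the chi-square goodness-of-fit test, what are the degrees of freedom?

degrees of freedom = 2

df = k − 1 = 3 − 1 = 2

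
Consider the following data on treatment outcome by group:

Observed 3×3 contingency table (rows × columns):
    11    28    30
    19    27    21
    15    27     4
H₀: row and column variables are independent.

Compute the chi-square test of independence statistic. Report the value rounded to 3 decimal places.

test statistic = 17.303

Row totals [69, 67, 46], col totals [45, 82, 55], n=182
χ² = (11−17.06)²/17.06 + (28−31.09)²/31.09 + (30−20.85)²/20.85 + (19−16.57)²/16.57 + (27−30.19)²/30.19 + (21−20.25)²/20.25 + (15−11.37)²/11.37 + (27−20.73)²/20.73 + (4−13.90)²/13.90 = 17.3034
df = 4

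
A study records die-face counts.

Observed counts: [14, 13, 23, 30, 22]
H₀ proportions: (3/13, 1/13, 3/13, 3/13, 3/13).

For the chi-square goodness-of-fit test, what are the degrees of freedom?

df = k − 1 = 5 − 1 = 4

degrees of freedom = 4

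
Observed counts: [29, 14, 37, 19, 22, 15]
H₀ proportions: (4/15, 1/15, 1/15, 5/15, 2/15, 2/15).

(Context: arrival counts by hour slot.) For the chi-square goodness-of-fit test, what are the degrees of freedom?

df = k − 1 = 6 − 1 = 5

degrees of freedom = 5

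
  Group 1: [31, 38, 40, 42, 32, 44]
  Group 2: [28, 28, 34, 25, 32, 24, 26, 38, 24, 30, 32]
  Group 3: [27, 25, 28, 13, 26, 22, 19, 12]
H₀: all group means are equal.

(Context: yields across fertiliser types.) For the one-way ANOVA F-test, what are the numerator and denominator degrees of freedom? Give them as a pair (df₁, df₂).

k = 3 groups, N = 25 total
df = (k−1, N−k) = (3−1, 25−3) = (2, 22)

degrees of freedom = [2, 22]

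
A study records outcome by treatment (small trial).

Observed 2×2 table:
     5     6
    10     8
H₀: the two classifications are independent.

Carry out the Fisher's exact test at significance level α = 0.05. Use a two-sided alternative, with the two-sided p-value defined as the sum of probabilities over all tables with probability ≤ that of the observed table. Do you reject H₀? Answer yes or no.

reject H₀: no

Margins: r₁=11, r₂=18, c₁=15, c₂=14, n=29
p_obs = C(11,5)·C(18,10)/C(29,15); sum pmf over tables with pmf ≤ p_obs
p-value (two-sided) = 0.71038
At α=0.05: p ≥ α → fail to reject H₀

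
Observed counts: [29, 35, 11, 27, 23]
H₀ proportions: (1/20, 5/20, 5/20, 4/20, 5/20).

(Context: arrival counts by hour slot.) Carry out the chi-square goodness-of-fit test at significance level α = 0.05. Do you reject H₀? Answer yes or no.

n = 125; E_i = n·p_i = [6.25, 31.25, 31.25, 25.00, 31.25]
χ² = (29−6.25)²/6.25 + (35−31.25)²/31.25 + (11−31.25)²/31.25 + (27−25.00)²/25.00 + (23−31.25)²/31.25 = 98.7200
df = 4
p-value (upper-tail) = 0.00000
At α=0.05: p < α → reject H₀

reject H₀: yes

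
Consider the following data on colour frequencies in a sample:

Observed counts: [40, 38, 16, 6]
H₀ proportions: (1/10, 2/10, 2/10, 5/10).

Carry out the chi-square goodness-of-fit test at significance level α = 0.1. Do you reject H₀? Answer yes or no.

n = 100; E_i = n·p_i = [10.00, 20.00, 20.00, 50.00]
χ² = (40−10.00)²/10.00 + (38−20.00)²/20.00 + (16−20.00)²/20.00 + (6−50.00)²/50.00 = 145.7200
df = 3
p-value (upper-tail) = 0.00000
At α=0.1: p < α → reject H₀

reject H₀: yes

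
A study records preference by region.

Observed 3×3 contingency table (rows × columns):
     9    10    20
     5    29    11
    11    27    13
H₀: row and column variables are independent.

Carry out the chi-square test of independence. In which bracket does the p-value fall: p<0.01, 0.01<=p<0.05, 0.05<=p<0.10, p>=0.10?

p-value bracket: p<0.01

Row totals [39, 45, 51], col totals [25, 66, 44], n=135
χ² = (9−7.22)²/7.22 + (10−19.07)²/19.07 + (20−12.71)²/12.71 + (5−8.33)²/8.33 + (29−22.00)²/22.00 + (11−14.67)²/14.67 + (11−9.44)²/9.44 + (27−24.93)²/24.93 + (13−16.62)²/16.62 = 14.6228
df = 4
p-value (upper-tail) = 0.00555
→ bracket: p<0.01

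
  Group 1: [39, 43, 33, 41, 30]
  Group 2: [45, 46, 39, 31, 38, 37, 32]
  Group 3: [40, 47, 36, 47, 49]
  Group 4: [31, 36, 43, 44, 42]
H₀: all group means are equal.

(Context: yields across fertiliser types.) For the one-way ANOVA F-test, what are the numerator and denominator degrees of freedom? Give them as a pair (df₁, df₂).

k = 4 groups, N = 22 total
df = (k−1, N−k) = (4−1, 22−4) = (3, 18)

degrees of freedom = [3, 18]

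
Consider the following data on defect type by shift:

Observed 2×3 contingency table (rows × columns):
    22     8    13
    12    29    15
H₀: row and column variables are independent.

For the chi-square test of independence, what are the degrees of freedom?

df = (r−1)(c−1) = (2−1)·(3−1) = 2

degrees of freedom = 2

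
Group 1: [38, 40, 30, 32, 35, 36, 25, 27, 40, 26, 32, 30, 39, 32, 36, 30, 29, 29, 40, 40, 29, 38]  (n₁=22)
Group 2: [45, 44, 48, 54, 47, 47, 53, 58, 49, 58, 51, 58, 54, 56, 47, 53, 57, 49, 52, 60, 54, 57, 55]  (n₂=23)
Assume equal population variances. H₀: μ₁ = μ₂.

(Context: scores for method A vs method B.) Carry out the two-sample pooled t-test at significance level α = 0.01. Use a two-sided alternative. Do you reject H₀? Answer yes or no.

x̄₁=33.318, s₁=5.018, n₁=22
x̄₂=52.435, s₂=4.669, n₂=23
s_p² = [21·5.018² + 22·4.669²]/43 = 23.4517
SE = √(s_p²·(1/22+1/23)) = 1.4442
t = (33.318−52.435)/1.4442 = -13.2371
df = 43
p-value (two-sided) = 0.00000
At α=0.01: p < α → reject H₀

reject H₀: yes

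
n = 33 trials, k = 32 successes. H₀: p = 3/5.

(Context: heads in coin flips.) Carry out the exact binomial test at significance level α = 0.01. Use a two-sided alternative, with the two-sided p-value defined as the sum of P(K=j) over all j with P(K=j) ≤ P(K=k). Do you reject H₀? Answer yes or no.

reject H₀: yes

Exact binomial: n=33, k=32, p₀=3/5=0.6000
P(X=j) = C(n,j)·p₀^j·(1−p₀)^(n−j); p = Σ P(X=j) over j with P(X=j) ≤ P(X=32)
p-value (two-sided) = 0.00000
At α=0.01: p < α → reject H₀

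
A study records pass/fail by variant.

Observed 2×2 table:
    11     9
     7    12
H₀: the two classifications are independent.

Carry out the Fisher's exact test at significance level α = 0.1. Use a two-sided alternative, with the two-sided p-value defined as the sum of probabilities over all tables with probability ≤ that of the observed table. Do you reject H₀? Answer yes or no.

reject H₀: no

Margins: r₁=20, r₂=19, c₁=18, c₂=21, n=39
p_obs = C(20,11)·C(19,7)/C(39,18); sum pmf over tables with pmf ≤ p_obs
p-value (two-sided) = 0.34064
At α=0.1: p ≥ α → fail to reject H₀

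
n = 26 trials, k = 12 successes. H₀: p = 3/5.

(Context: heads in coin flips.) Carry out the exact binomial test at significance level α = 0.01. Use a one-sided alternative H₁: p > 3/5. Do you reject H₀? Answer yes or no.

reject H₀: no

Exact binomial: n=26, k=12, p₀=3/5=0.6000
P(X≥12) from Σ C(n,i)·p₀^i·(1−p₀)^(n−i)
p-value (one-sided, H₁ greater) = 0.94824
At α=0.01: p ≥ α → fail to reject H₀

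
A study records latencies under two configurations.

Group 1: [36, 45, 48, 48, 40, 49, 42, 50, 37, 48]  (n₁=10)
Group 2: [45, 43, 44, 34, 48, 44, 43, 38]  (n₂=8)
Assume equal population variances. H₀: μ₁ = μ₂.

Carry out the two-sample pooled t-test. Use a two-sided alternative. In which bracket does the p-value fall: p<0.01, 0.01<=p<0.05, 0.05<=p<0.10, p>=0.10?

p-value bracket: p>=0.10

x̄₁=44.300, s₁=5.187, n₁=10
x̄₂=42.375, s₂=4.373, n₂=8
s_p² = [9·5.187² + 7·4.373²]/16 = 23.4984
SE = √(s_p²·(1/10+1/8)) = 2.2994
t = (44.300−42.375)/2.2994 = 0.8372
df = 16
p-value (two-sided) = 0.41482
→ bracket: p>=0.10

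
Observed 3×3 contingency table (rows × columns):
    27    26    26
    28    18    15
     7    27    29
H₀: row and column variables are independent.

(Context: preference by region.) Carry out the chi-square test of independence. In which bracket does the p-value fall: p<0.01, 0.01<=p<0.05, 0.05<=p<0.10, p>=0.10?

Row totals [79, 61, 63], col totals [62, 71, 70], n=203
χ² = (27−24.13)²/24.13 + (26−27.63)²/27.63 + (26−27.24)²/27.24 + (28−18.63)²/18.63 + (18−21.33)²/21.33 + (15−21.03)²/21.03 + (7−19.24)²/19.24 + (27−22.03)²/22.03 + (29−21.72)²/21.72 = 18.8029
df = 4
p-value (upper-tail) = 0.00086
→ bracket: p<0.01

p-value bracket: p<0.01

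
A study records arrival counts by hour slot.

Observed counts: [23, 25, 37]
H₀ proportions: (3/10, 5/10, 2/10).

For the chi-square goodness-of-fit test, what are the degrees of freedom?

degrees of freedom = 2

df = k − 1 = 3 − 1 = 2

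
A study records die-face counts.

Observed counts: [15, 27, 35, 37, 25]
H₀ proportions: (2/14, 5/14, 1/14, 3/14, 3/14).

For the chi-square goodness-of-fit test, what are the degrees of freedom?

df = k − 1 = 5 − 1 = 4

degrees of freedom = 4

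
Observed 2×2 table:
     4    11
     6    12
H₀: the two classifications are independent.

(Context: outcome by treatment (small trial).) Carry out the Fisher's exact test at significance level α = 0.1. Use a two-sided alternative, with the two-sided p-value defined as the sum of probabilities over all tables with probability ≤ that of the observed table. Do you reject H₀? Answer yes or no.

Margins: r₁=15, r₂=18, c₁=10, c₂=23, n=33
p_obs = C(15,4)·C(18,6)/C(33,10); sum pmf over tables with pmf ≤ p_obs
p-value (two-sided) = 0.72202
At α=0.1: p ≥ α → fail to reject H₀

reject H₀: no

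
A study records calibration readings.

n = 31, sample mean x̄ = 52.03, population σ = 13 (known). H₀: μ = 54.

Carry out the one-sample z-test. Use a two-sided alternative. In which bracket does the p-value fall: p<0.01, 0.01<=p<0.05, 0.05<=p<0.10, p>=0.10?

p-value bracket: p>=0.10

SE = σ/√n = 13/√31 = 2.3349
z = (x̄−μ₀)/SE = (52.03−54)/2.3349 = -0.8437
p-value (two-sided) = 0.39882
→ bracket: p>=0.10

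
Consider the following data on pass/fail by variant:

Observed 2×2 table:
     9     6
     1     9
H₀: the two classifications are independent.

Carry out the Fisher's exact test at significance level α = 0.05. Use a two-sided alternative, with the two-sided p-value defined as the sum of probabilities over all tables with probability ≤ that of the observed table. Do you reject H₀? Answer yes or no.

reject H₀: yes

Margins: r₁=15, r₂=10, c₁=10, c₂=15, n=25
p_obs = C(15,9)·C(10,1)/C(25,10); sum pmf over tables with pmf ≤ p_obs
p-value (two-sided) = 0.01772
At α=0.05: p < α → reject H₀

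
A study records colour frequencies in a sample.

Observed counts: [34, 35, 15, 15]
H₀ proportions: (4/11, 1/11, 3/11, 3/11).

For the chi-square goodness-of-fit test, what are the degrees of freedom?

df = k − 1 = 4 − 1 = 3

degrees of freedom = 3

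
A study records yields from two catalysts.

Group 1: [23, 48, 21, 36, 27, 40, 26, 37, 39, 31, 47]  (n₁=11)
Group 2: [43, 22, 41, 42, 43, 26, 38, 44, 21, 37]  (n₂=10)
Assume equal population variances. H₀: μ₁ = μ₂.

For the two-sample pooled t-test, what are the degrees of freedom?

degrees of freedom = 19

df = n₁ + n₂ − 2 = 11 + 10 − 2 = 19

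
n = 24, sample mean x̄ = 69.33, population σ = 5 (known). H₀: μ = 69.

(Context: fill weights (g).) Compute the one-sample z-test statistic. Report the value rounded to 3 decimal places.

SE = σ/√n = 5/√24 = 1.0206
z = (x̄−μ₀)/SE = (69.33−69)/1.0206 = 0.3233

test statistic = 0.323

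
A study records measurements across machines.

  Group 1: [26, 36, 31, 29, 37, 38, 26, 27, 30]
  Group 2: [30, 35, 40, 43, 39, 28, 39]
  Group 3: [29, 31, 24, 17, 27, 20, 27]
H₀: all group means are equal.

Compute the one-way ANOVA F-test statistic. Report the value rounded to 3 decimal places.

Group means [31.11, 36.29, 25.00], grand mean 30.826
SSB = Σnᵢ(x̄ᵢ−x̄)² = 446.987; SSW = ΣΣ(x−x̄ᵢ)² = 514.317
MSB = 446.987/2 = 223.4934; MSW = 514.317/20 = 25.7159
F = MSB/MSW = 8.6909
df = (2, 20)

test statistic = 8.691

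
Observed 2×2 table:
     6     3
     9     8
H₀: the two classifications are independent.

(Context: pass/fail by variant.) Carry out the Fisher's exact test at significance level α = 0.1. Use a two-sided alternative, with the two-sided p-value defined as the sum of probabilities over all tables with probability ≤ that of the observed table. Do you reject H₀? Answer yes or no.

reject H₀: no

Margins: r₁=9, r₂=17, c₁=15, c₂=11, n=26
p_obs = C(9,6)·C(17,9)/C(26,15); sum pmf over tables with pmf ≤ p_obs
p-value (two-sided) = 0.68284
At α=0.1: p ≥ α → fail to reject H₀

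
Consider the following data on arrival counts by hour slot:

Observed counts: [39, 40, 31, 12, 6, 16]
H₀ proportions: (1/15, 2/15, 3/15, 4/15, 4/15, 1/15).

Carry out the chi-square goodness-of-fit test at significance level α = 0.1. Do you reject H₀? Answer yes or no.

reject H₀: yes

n = 144; E_i = n·p_i = [9.60, 19.20, 28.80, 38.40, 38.40, 9.60]
χ² = (39−9.60)²/9.60 + (40−19.20)²/19.20 + (31−28.80)²/28.80 + (12−38.40)²/38.40 + (6−38.40)²/38.40 + (16−9.60)²/9.60 = 162.4931
df = 5
p-value (upper-tail) = 0.00000
At α=0.1: p < α → reject H₀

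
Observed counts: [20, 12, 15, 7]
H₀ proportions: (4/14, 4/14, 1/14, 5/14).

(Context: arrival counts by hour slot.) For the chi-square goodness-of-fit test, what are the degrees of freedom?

degrees of freedom = 3

df = k − 1 = 4 − 1 = 3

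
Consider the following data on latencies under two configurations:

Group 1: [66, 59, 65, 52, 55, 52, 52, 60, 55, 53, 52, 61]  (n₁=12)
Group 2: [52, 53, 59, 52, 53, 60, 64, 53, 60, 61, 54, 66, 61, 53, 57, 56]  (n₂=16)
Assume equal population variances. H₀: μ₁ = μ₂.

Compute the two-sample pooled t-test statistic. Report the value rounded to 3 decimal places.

test statistic = -0.158

x̄₁=56.833, s₁=5.202, n₁=12
x̄₂=57.125, s₂=4.530, n₂=16
s_p² = [11·5.202² + 15·4.530²]/26 = 23.2853
SE = √(s_p²·(1/12+1/16)) = 1.8428
t = (56.833−57.125)/1.8428 = -0.1583
df = 26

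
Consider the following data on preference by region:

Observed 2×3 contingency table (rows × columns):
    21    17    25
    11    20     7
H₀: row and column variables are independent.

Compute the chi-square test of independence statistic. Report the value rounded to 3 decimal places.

test statistic = 7.782

Row totals [63, 38], col totals [32, 37, 32], n=101
χ² = (21−19.96)²/19.96 + (17−23.08)²/23.08 + (25−19.96)²/19.96 + (11−12.04)²/12.04 + (20−13.92)²/13.92 + (7−12.04)²/12.04 = 7.7819
df = 2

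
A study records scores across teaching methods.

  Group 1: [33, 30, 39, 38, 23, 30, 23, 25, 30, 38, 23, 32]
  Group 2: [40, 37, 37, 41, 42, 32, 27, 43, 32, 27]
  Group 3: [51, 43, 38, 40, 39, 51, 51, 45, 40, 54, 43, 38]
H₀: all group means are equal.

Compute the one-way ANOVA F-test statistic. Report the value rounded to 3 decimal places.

test statistic = 17.153

Group means [30.33, 35.80, 44.42], grand mean 36.912
SSB = Σnᵢ(x̄ᵢ−x̄)² = 1207.552; SSW = ΣΣ(x−x̄ᵢ)² = 1091.183
MSB = 1207.552/2 = 603.7760; MSW = 1091.183/31 = 35.1995
F = MSB/MSW = 17.1530
df = (2, 31)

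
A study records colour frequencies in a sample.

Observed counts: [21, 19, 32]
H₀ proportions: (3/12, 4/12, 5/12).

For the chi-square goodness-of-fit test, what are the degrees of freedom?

df = k − 1 = 3 − 1 = 2

degrees of freedom = 2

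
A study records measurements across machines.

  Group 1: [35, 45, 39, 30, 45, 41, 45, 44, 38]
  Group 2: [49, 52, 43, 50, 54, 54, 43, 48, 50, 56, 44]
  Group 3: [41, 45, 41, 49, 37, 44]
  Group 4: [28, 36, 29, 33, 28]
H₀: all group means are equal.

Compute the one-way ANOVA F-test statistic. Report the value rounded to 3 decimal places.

Group means [40.22, 49.36, 42.83, 30.80], grand mean 42.452
SSB = Σnᵢ(x̄ᵢ−x̄)² = 1249.943; SSW = ΣΣ(x−x̄ᵢ)² = 563.734
MSB = 1249.943/3 = 416.6477; MSW = 563.734/27 = 20.8790
F = MSB/MSW = 19.9553
df = (3, 27)

test statistic = 19.955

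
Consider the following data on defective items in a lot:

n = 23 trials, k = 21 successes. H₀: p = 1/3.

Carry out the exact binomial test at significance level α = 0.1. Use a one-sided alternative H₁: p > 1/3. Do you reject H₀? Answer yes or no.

Exact binomial: n=23, k=21, p₀=1/3=0.3333
P(X≥21) from Σ C(n,i)·p₀^i·(1−p₀)^(n−i)
p-value (one-sided, H₁ greater) = 0.00000
At α=0.1: p < α → reject H₀

reject H₀: yes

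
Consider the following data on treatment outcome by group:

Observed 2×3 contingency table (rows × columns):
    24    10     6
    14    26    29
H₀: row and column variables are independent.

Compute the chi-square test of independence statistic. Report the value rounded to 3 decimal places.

Row totals [40, 69], col totals [38, 36, 35], n=109
χ² = (24−13.94)²/13.94 + (10−13.21)²/13.21 + (6−12.84)²/12.84 + (14−24.06)²/24.06 + (26−22.79)²/22.79 + (29−22.16)²/22.16 = 18.4472
df = 2

test statistic = 18.447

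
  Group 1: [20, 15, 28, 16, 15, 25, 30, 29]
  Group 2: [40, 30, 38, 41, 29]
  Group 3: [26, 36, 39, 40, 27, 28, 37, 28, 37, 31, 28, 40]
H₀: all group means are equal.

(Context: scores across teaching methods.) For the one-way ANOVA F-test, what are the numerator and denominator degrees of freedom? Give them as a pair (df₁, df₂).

k = 3 groups, N = 25 total
df = (k−1, N−k) = (3−1, 25−3) = (2, 22)

degrees of freedom = [2, 22]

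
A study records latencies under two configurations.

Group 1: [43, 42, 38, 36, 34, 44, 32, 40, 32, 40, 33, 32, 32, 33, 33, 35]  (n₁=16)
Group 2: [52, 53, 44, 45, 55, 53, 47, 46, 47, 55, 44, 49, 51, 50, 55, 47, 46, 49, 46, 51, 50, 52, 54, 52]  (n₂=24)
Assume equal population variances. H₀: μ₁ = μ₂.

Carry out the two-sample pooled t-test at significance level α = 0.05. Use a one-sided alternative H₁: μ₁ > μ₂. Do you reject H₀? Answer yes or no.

reject H₀: no

x̄₁=36.188, s₁=4.324, n₁=16
x̄₂=49.708, s₂=3.581, n₂=24
s_p² = [15·4.324² + 23·3.581²]/38 = 15.1420
SE = √(s_p²·(1/16+1/24)) = 1.2559
t = (36.188−49.708)/1.2559 = -10.7658
df = 38
p-value (one-sided, H₁ greater) = 1.00000
At α=0.05: p ≥ α → fail to reject H₀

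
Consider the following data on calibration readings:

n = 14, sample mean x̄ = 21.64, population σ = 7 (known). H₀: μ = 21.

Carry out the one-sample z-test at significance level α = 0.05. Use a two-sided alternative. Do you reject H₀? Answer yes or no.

reject H₀: no

SE = σ/√n = 7/√14 = 1.8708
z = (x̄−μ₀)/SE = (21.64−21)/1.8708 = 0.3421
p-value (two-sided) = 0.73228
At α=0.05: p ≥ α → fail to reject H₀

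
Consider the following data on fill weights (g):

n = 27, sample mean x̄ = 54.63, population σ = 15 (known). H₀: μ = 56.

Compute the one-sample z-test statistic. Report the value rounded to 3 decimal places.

test statistic = -0.475

SE = σ/√n = 15/√27 = 2.8868
z = (x̄−μ₀)/SE = (54.63−56)/2.8868 = -0.4746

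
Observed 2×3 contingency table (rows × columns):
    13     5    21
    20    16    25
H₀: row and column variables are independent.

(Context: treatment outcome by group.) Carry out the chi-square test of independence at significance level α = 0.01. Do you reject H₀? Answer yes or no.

Row totals [39, 61], col totals [33, 21, 46], n=100
χ² = (13−12.87)²/12.87 + (5−8.19)²/8.19 + (21−17.94)²/17.94 + (20−20.13)²/20.13 + (16−12.81)²/12.81 + (25−28.06)²/28.06 = 2.8947
df = 2
p-value (upper-tail) = 0.23519
At α=0.01: p ≥ α → fail to reject H₀

reject H₀: no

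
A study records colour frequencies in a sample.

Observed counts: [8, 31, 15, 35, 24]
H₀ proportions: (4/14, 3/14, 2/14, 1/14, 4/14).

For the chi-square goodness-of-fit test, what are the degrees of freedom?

df = k − 1 = 5 − 1 = 4

degrees of freedom = 4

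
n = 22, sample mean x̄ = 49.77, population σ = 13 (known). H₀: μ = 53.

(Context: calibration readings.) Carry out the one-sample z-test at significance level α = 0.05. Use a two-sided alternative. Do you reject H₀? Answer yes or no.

reject H₀: no

SE = σ/√n = 13/√22 = 2.7716
z = (x̄−μ₀)/SE = (49.77−53)/2.7716 = -1.1654
p-value (two-sided) = 0.24386
At α=0.05: p ≥ α → fail to reject H₀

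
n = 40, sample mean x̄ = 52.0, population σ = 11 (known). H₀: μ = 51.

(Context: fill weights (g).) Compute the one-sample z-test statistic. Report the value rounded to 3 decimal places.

SE = σ/√n = 11/√40 = 1.7393
z = (x̄−μ₀)/SE = (52.0−51)/1.7393 = 0.5750

test statistic = 0.575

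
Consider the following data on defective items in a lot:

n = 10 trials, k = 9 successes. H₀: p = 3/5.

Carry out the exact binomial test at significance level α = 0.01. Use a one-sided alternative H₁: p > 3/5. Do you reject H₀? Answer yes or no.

reject H₀: no

Exact binomial: n=10, k=9, p₀=3/5=0.6000
P(X≥9) from Σ C(n,i)·p₀^i·(1−p₀)^(n−i)
p-value (one-sided, H₁ greater) = 0.04636
At α=0.01: p ≥ α → fail to reject H₀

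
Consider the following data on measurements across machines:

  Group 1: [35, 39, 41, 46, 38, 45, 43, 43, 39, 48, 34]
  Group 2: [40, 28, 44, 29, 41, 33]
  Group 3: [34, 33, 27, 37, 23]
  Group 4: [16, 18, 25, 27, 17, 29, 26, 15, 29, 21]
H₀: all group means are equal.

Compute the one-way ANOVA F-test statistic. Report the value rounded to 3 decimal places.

Group means [41.00, 35.83, 30.80, 22.30], grand mean 32.594
SSB = Σnᵢ(x̄ᵢ−x̄)² = 1915.985; SSW = ΣΣ(x−x̄ᵢ)² = 829.733
MSB = 1915.985/3 = 638.6618; MSW = 829.733/28 = 29.6333
F = MSB/MSW = 21.5521
df = (3, 28)

test statistic = 21.552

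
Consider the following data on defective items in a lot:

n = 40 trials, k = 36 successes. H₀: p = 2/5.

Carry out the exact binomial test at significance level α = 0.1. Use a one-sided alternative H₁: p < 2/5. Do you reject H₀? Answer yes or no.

Exact binomial: n=40, k=36, p₀=2/5=0.4000
P(X≤36) from Σ C(n,i)·p₀^i·(1−p₀)^(n−i)
p-value (one-sided, H₁ less) = 1.00000
At α=0.1: p ≥ α → fail to reject H₀

reject H₀: no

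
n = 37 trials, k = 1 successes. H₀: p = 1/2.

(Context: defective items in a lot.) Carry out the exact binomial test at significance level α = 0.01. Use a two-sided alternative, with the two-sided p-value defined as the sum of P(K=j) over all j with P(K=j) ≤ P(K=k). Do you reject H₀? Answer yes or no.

reject H₀: yes

Exact binomial: n=37, k=1, p₀=1/2=0.5000
P(X=j) = C(n,j)·p₀^j·(1−p₀)^(n−j); p = Σ P(X=j) over j with P(X=j) ≤ P(X=1)
p-value (two-sided) = 0.00000
At α=0.01: p < α → reject H₀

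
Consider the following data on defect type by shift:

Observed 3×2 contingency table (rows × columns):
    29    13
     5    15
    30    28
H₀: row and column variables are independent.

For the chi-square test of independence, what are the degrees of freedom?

degrees of freedom = 2

df = (r−1)(c−1) = (3−1)·(2−1) = 2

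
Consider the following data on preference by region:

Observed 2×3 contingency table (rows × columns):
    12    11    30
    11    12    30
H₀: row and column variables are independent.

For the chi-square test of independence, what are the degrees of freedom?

df = (r−1)(c−1) = (2−1)·(3−1) = 2

degrees of freedom = 2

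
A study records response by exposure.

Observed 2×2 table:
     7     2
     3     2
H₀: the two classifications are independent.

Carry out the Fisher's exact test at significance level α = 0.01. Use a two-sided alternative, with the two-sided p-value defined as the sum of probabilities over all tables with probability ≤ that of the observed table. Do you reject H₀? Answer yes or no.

reject H₀: no

Margins: r₁=9, r₂=5, c₁=10, c₂=4, n=14
p_obs = C(9,7)·C(5,3)/C(14,10); sum pmf over tables with pmf ≤ p_obs
p-value (two-sided) = 0.58042
At α=0.01: p ≥ α → fail to reject H₀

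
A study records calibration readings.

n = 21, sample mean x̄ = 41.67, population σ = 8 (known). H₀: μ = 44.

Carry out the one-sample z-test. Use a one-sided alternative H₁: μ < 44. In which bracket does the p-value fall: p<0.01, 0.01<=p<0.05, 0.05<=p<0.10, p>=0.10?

p-value bracket: 0.05<=p<0.10

SE = σ/√n = 8/√21 = 1.7457
z = (x̄−μ₀)/SE = (41.67−44)/1.7457 = -1.3347
p-value (one-sided, H₁ less) = 0.09099
→ bracket: 0.05<=p<0.10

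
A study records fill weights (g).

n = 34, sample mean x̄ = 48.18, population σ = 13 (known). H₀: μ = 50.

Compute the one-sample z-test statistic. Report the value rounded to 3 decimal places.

test statistic = -0.816

SE = σ/√n = 13/√34 = 2.2295
z = (x̄−μ₀)/SE = (48.18−50)/2.2295 = -0.8163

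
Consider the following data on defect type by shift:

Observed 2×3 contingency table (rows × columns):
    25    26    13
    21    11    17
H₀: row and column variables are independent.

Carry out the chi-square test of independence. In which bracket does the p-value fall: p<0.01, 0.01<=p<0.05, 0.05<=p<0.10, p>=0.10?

Row totals [64, 49], col totals [46, 37, 30], n=113
χ² = (25−26.05)²/26.05 + (26−20.96)²/20.96 + (13−16.99)²/16.99 + (21−19.95)²/19.95 + (11−16.04)²/16.04 + (17−13.01)²/13.01 = 5.0603
df = 2
p-value (upper-tail) = 0.07965
→ bracket: 0.05<=p<0.10

p-value bracket: 0.05<=p<0.10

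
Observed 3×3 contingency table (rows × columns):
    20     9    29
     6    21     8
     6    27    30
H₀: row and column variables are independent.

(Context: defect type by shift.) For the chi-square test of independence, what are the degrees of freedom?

df = (r−1)(c−1) = (3−1)·(3−1) = 4

degrees of freedom = 4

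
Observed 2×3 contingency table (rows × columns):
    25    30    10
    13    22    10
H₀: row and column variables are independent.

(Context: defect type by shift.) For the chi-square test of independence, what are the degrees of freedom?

degrees of freedom = 2

df = (r−1)(c−1) = (2−1)·(3−1) = 2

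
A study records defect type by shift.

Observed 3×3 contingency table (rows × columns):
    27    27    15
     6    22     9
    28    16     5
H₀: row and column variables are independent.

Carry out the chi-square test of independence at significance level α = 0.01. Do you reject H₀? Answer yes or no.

Row totals [69, 37, 49], col totals [61, 65, 29], n=155
χ² = (27−27.15)²/27.15 + (27−28.94)²/28.94 + (15−12.91)²/12.91 + (6−14.56)²/14.56 + (22−15.52)²/15.52 + (9−6.92)²/6.92 + (28−19.28)²/19.28 + (16−20.55)²/20.55 + (5−9.17)²/9.17 = 15.6764
df = 4
p-value (upper-tail) = 0.00349
At α=0.01: p < α → reject H₀

reject H₀: yes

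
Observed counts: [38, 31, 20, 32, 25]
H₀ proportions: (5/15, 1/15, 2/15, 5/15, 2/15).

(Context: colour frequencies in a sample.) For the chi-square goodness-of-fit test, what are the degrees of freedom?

degrees of freedom = 4

df = k − 1 = 5 − 1 = 4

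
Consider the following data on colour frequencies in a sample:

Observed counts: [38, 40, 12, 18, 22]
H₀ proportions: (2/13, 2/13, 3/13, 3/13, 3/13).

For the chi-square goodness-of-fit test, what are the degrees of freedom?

degrees of freedom = 4

df = k − 1 = 5 − 1 = 4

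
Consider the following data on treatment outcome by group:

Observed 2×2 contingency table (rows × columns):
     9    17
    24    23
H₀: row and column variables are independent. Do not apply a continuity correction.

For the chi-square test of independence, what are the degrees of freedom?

df = (r−1)(c−1) = (2−1)·(2−1) = 1

degrees of freedom = 1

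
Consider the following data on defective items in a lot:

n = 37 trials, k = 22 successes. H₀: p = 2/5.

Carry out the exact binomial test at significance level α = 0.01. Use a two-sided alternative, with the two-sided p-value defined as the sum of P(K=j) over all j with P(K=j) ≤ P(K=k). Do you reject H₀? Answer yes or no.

reject H₀: no

Exact binomial: n=37, k=22, p₀=2/5=0.4000
P(X=j) = C(n,j)·p₀^j·(1−p₀)^(n−j); p = Σ P(X=j) over j with P(X=j) ≤ P(X=22)
p-value (two-sided) = 0.01851
At α=0.01: p ≥ α → fail to reject H₀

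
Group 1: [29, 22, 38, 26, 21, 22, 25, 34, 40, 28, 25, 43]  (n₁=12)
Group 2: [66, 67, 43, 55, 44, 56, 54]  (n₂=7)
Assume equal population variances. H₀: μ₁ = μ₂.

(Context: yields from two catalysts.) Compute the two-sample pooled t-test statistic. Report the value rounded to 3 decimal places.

test statistic = -6.521

x̄₁=29.417, s₁=7.537, n₁=12
x̄₂=55.000, s₂=9.416, n₂=7
s_p² = [11·7.537² + 6·9.416²]/17 = 68.0539
SE = √(s_p²·(1/12+1/7)) = 3.9234
t = (29.417−55.000)/3.9234 = -6.5207
df = 17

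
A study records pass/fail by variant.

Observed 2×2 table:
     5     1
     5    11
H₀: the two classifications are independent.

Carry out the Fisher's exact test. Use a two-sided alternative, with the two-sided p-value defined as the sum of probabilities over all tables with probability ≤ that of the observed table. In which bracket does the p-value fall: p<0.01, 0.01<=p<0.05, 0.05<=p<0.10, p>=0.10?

Margins: r₁=6, r₂=16, c₁=10, c₂=12, n=22
p_obs = C(6,5)·C(16,5)/C(22,10); sum pmf over tables with pmf ≤ p_obs
p-value (two-sided) = 0.05573
→ bracket: 0.05<=p<0.10

p-value bracket: 0.05<=p<0.10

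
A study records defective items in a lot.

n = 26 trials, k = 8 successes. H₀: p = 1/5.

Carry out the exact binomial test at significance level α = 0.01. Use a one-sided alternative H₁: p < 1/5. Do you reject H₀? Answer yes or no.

reject H₀: no

Exact binomial: n=26, k=8, p₀=1/5=0.2000
P(X≤8) from Σ C(n,i)·p₀^i·(1−p₀)^(n−i)
p-value (one-sided, H₁ less) = 0.94076
At α=0.01: p ≥ α → fail to reject H₀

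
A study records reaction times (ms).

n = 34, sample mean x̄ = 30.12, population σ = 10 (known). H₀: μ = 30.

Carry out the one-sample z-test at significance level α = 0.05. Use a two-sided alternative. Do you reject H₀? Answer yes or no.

reject H₀: no

SE = σ/√n = 10/√34 = 1.7150
z = (x̄−μ₀)/SE = (30.12−30)/1.7150 = 0.0700
p-value (two-sided) = 0.94422
At α=0.05: p ≥ α → fail to reject H₀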